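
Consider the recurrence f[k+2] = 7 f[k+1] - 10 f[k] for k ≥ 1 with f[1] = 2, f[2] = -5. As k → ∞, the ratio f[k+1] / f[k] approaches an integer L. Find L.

5

The characteristic equation is r^2 - 7r + 10 = 0, which factors as (r - 5)(r - 2) = 0.
So the roots are 5 and 2. Since |5| > |2| and the coefficient of 5^k is non-zero, the ratio tends to 5.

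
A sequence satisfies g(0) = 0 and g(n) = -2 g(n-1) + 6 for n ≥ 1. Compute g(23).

16777218

The fixed point is 6/(1 + 2) = 2, so g(n) - 2 = -2(g(n-1) - 2).
Hence g(n) = -2·(-2)^n + 2.
g(23) = -2·(-2)^{23} + 2 = -2·-8388608 + 2 = 16777218.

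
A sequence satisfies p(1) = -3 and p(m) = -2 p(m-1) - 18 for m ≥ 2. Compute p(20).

The fixed point is -18/(1 + 2) = -6, so p(m) + 6 = -2(p(m-1) + 6).
Hence p(m) = 3·(-2)^{m-1} - 6.
p(20) = 3·(-2)^{19} - 6 = 3·-524288 - 6 = -1572870.

-1572870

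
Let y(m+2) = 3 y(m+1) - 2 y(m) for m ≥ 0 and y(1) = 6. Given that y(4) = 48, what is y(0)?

Let y(0) = v.
y(2) = 18 - 2v
y(3) = 42 - 6v
y(4) = 90 - 14v
So 90 - 14v = 48, giving v = 3.

3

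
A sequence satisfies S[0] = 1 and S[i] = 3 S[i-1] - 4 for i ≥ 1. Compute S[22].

The fixed point is -4/(1 - 3) = 2, so S[i] - 2 = 3(S[i-1] - 2).
Hence S[i] = -1·3^i + 2.
S[22] = -1·3^{22} + 2 = -1·31381059609 + 2 = -31381059607.

-31381059607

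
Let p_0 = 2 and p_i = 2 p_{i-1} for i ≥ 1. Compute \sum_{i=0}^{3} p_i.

30

p_1 = 2(2) = 4
p_2 = 2(4) = 8
p_3 = 2(8) = 16
Sum = 2 + 4 + 8 + 16 = 30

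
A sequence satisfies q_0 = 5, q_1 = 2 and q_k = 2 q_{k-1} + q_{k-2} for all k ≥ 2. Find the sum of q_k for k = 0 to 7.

q_2 = 2·2 + 5 = 9
q_3 = 2·9 + 2 = 20
q_4 = 2·20 + 9 = 49
q_5 = 2·49 + 20 = 118
q_6 = 2·118 + 49 = 285
q_7 = 2·285 + 118 = 688
Sum = 5 + 2 + 9 + 20 + 49 + 118 + 285 + 688 = 1176

1176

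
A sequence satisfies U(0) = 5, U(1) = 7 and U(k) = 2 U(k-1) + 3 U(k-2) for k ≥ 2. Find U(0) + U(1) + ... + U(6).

3281

U(2) = 2(7) + 3(5) = 29
U(3) = 2(29) + 3(7) = 79
U(4) = 2(79) + 3(29) = 245
U(5) = 2(245) + 3(79) = 727
U(6) = 2(727) + 3(245) = 2189
Sum = 5 + 7 + 29 + 79 + 245 + 727 + 2189 = 3281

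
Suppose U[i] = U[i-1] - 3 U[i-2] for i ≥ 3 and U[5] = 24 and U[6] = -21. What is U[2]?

-6

Rearranging, U[i-2] = (U[i] - U[i-1]) / -3.
U[4] = (-21 - 24) / -3 = -45/-3 = 15
U[3] = (24 - 15) / -3 = 9/-3 = -3
U[2] = (15 - (-3)) / -3 = 18/-3 = -6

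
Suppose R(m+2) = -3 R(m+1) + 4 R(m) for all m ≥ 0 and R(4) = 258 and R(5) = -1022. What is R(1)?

-2

Rearranging, R(m-2) = (R(m) + 3 R(m-1)) / 4.
R(3) = (-1022 + 3*258) / 4 = -248/4 = -62
R(2) = (258 + 3*(-62)) / 4 = 72/4 = 18
R(1) = (-62 + 3*18) / 4 = -8/4 = -2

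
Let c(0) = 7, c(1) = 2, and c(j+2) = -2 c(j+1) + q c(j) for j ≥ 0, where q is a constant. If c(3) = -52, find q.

5

c(2) = -4 + 7q
c(3) = 8 - 12q
So 8 - 12q = -52, giving q = 5.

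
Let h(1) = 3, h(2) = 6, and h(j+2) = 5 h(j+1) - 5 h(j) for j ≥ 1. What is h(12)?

h(3) = 5·6 - 5·3 = 15
h(4) = 5·15 - 5·6 = 45
h(5) = 5·45 - 5·15 = 150
h(6) = 5·150 - 5·45 = 525
h(7) = 5·525 - 5·150 = 1875
h(8) = 5·1875 - 5·525 = 6750
h(9) = 5·6750 - 5·1875 = 24375
h(10) = 5·24375 - 5·6750 = 88125
h(11) = 5·88125 - 5·24375 = 318750
h(12) = 5·318750 - 5·88125 = 1153125

1153125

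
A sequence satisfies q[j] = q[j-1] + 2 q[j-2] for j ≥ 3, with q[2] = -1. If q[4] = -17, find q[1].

-7

Let q[1] = v.
q[3] = -1 + 2v
q[4] = -3 + 2v
So -3 + 2v = -17, giving v = -7.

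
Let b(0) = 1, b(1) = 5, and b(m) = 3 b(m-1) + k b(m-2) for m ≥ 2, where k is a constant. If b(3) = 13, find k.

-4

b(2) = 15 + k
b(3) = 45 + 8k
So 45 + 8k = 13, giving k = -4.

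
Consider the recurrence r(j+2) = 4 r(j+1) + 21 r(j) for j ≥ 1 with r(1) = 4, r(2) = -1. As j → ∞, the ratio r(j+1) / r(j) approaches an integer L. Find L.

The characteristic equation is r^2 - 4r - 21 = 0, which factors as (r - 7)(r + 3) = 0.
So the roots are 7 and -3. Since |7| > |-3| and the coefficient of 7^j is non-zero, the ratio tends to 7.

7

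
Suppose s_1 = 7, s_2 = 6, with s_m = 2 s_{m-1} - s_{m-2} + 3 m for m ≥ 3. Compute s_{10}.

s_3 = 2·6 - 7 + 9 = 14
s_4 = 2·14 - 6 + 12 = 34
s_5 = 2·34 - 14 + 15 = 69
s_6 = 2·69 - 34 + 18 = 122
s_7 = 2·122 - 69 + 21 = 196
s_8 = 2·196 - 122 + 24 = 294
s_9 = 2·294 - 196 + 27 = 419
s_{10} = 2·419 - 294 + 30 = 574

574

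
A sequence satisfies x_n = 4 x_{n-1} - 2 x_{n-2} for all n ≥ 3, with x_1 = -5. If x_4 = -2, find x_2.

-3

Let x_2 = y.
x_3 = 10 + 4y
x_4 = 40 + 14y
So 40 + 14y = -2, giving y = -3.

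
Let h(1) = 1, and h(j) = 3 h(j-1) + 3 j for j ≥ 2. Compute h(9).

31149

h(2) = 3*1 + 6 = 9
h(3) = 3*9 + 9 = 36
h(4) = 3*36 + 12 = 120
h(5) = 3*120 + 15 = 375
h(6) = 3*375 + 18 = 1143
h(7) = 3*1143 + 21 = 3450
h(8) = 3*3450 + 24 = 10374
h(9) = 3*10374 + 27 = 31149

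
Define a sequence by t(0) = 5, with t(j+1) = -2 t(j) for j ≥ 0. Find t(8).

t(1) = -2*5 = -10
t(2) = -2*(-10) = 20
t(3) = -2*20 = -40
t(4) = -2*(-40) = 80
t(5) = -2*80 = -160
t(6) = -2*(-160) = 320
t(7) = -2*320 = -640
t(8) = -2*(-640) = 1280

1280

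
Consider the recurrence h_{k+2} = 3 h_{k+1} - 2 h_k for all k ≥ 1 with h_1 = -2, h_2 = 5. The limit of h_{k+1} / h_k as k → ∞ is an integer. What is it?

The characteristic equation is r^2 - 3r + 2 = 0, which factors as (r - 2)(r - 1) = 0.
So the roots are 2 and 1. Since |2| > |1| and the coefficient of 2^k is non-zero, the ratio tends to 2.

2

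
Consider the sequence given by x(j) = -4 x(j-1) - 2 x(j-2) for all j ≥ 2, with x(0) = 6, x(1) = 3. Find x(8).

-42528

x(2) = -4(3) - 2(6) = -24
x(3) = -4(-24) - 2(3) = 90
x(4) = -4(90) - 2(-24) = -312
x(5) = -4(-312) - 2(90) = 1068
x(6) = -4(1068) - 2(-312) = -3648
x(7) = -4(-3648) - 2(1068) = 12456
x(8) = -4(12456) - 2(-3648) = -42528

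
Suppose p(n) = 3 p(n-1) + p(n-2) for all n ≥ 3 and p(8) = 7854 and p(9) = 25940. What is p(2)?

6

Rearranging, p(n-2) = p(n) - 3 p(n-1).
p(7) = 25940 - 3(7854) = 2378
p(6) = 7854 - 3(2378) = 720
p(5) = 2378 - 3(720) = 218
p(4) = 720 - 3(218) = 66
p(3) = 218 - 3(66) = 20
p(2) = 66 - 3(20) = 6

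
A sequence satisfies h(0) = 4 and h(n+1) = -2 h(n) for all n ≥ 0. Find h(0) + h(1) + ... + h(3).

-20

h(1) = -2·4 = -8
h(2) = -2·(-8) = 16
h(3) = -2·16 = -32
Sum = 4 + (-8) + 16 + (-32) = -20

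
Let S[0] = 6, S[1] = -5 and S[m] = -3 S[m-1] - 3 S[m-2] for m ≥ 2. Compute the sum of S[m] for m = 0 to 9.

-518

S[2] = -3·(-5) - 3·6 = -3
S[3] = -3·(-3) - 3·(-5) = 24
S[4] = -3·24 - 3·(-3) = -63
S[5] = -3·(-63) - 3·24 = 117
S[6] = -3·117 - 3·(-63) = -162
S[7] = -3·(-162) - 3·117 = 135
S[8] = -3·135 - 3·(-162) = 81
S[9] = -3·81 - 3·135 = -648
Sum = 6 + (-5) + (-3) + 24 + (-63) + 117 + (-162) + 135 + 81 + (-648) = -518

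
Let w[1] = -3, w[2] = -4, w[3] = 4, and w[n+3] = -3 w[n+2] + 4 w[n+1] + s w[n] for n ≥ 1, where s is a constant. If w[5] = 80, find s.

-4

w[4] = -28 - 3s
w[5] = 100 + 5s
So 100 + 5s = 80, giving s = -4.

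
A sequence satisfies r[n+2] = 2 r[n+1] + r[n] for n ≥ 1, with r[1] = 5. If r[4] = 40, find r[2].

Let r[2] = z.
r[3] = 5 + 2z
r[4] = 10 + 5z
So 10 + 5z = 40, giving z = 6.

6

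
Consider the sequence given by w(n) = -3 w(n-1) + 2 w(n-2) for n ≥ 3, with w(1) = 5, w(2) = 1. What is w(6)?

w(3) = -3(1) + 2(5) = 7
w(4) = -3(7) + 2(1) = -19
w(5) = -3(-19) + 2(7) = 71
w(6) = -3(71) + 2(-19) = -251

-251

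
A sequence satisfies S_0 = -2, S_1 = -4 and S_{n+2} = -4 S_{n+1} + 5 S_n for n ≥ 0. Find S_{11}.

S_2 = -4·(-4) + 5·(-2) = 6
S_3 = -4·6 + 5·(-4) = -44
S_4 = -4·(-44) + 5·6 = 206
S_5 = -4·206 + 5·(-44) = -1044
S_6 = -4·(-1044) + 5·206 = 5206
S_7 = -4·5206 + 5·(-1044) = -26044
S_8 = -4·(-26044) + 5·5206 = 130206
S_9 = -4·130206 + 5·(-26044) = -651044
S_{10} = -4·(-651044) + 5·130206 = 3255206
S_{11} = -4·3255206 + 5·(-651044) = -16276044

-16276044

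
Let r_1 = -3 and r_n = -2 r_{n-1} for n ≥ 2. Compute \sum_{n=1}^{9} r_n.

r_2 = -2*(-3) = 6
r_3 = -2*6 = -12
r_4 = -2*(-12) = 24
r_5 = -2*24 = -48
r_6 = -2*(-48) = 96
r_7 = -2*96 = -192
r_8 = -2*(-192) = 384
r_9 = -2*384 = -768
Sum = (-3) + 6 + (-12) + 24 + (-48) + 96 + (-192) + 384 + (-768) = -513

-513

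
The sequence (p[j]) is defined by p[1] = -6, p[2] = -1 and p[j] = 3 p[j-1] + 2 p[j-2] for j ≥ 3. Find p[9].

p[3] = 3(-1) + 2(-6) = -15
p[4] = 3(-15) + 2(-1) = -47
p[5] = 3(-47) + 2(-15) = -171
p[6] = 3(-171) + 2(-47) = -607
p[7] = 3(-607) + 2(-171) = -2163
p[8] = 3(-2163) + 2(-607) = -7703
p[9] = 3(-7703) + 2(-2163) = -27435

-27435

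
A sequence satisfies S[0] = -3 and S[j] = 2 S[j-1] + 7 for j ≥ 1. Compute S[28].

The fixed point is 7/(1 - 2) = -7, so S[j] + 7 = 2(S[j-1] + 7).
Hence S[j] = 4·2^j - 7.
S[28] = 4·2^{28} - 7 = 4·268435456 - 7 = 1073741817.

1073741817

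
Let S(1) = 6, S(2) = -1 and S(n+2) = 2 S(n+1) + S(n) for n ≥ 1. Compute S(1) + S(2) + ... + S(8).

S(3) = 2(-1) + 6 = 4
S(4) = 2(4) + (-1) = 7
S(5) = 2(7) + 4 = 18
S(6) = 2(18) + 7 = 43
S(7) = 2(43) + 18 = 104
S(8) = 2(104) + 43 = 251
Sum = 6 + (-1) + 4 + 7 + 18 + 43 + 104 + 251 = 432

432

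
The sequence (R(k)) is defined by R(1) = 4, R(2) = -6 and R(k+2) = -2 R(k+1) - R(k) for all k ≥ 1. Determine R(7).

R(3) = -2(-6) - 4 = 8
R(4) = -2(8) - (-6) = -10
R(5) = -2(-10) - 8 = 12
R(6) = -2(12) - (-10) = -14
R(7) = -2(-14) - 12 = 16

16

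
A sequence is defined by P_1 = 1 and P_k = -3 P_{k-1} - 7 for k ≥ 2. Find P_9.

18041

P_2 = -3·1 - 7 = -10
P_3 = -3·(-10) - 7 = 23
P_4 = -3·23 - 7 = -76
P_5 = -3·(-76) - 7 = 221
P_6 = -3·221 - 7 = -670
P_7 = -3·(-670) - 7 = 2003
P_8 = -3·2003 - 7 = -6016
P_9 = -3·(-6016) - 7 = 18041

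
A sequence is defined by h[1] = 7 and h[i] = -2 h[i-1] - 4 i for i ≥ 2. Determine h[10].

-4736

h[2] = -2·7 - 8 = -22
h[3] = -2·(-22) - 12 = 32
h[4] = -2·32 - 16 = -80
h[5] = -2·(-80) - 20 = 140
h[6] = -2·140 - 24 = -304
h[7] = -2·(-304) - 28 = 580
h[8] = -2·580 - 32 = -1192
h[9] = -2·(-1192) - 36 = 2348
h[10] = -2·2348 - 40 = -4736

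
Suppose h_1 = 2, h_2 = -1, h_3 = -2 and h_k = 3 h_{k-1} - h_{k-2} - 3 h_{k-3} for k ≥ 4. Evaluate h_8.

h_4 = 3*(-2) - (-1) - 3*2 = -11
h_5 = 3*(-11) - (-2) - 3*(-1) = -28
h_6 = 3*(-28) - (-11) - 3*(-2) = -67
h_7 = 3*(-67) - (-28) - 3*(-11) = -140
h_8 = 3*(-140) - (-67) - 3*(-28) = -269

-269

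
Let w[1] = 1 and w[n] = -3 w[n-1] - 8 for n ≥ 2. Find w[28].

The fixed point is -8/(1 + 3) = -2, so w[n] + 2 = -3(w[n-1] + 2).
Hence w[n] = 3·(-3)^{n-1} - 2.
w[28] = 3·(-3)^{27} - 2 = 3·-7625597484987 - 2 = -22876792454963.

-22876792454963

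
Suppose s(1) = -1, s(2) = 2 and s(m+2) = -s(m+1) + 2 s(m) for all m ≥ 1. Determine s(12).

s(3) = -2 + 2*(-1) = -4
s(4) = -(-4) + 2*2 = 8
s(5) = -8 + 2*(-4) = -16
s(6) = -(-16) + 2*8 = 32
s(7) = -32 + 2*(-16) = -64
s(8) = -(-64) + 2*32 = 128
s(9) = -128 + 2*(-64) = -256
s(10) = -(-256) + 2*128 = 512
s(11) = -512 + 2*(-256) = -1024
s(12) = -(-1024) + 2*512 = 2048

2048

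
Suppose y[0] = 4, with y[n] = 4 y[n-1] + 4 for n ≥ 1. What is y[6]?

21844

y[1] = 4*4 + 4 = 20
y[2] = 4*20 + 4 = 84
y[3] = 4*84 + 4 = 340
y[4] = 4*340 + 4 = 1364
y[5] = 4*1364 + 4 = 5460
y[6] = 4*5460 + 4 = 21844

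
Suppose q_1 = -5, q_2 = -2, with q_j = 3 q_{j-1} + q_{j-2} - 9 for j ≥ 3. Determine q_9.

q_3 = 3(-2) + (-5) - 9 = -20
q_4 = 3(-20) + (-2) - 9 = -71
q_5 = 3(-71) + (-20) - 9 = -242
q_6 = 3(-242) + (-71) - 9 = -806
q_7 = 3(-806) + (-242) - 9 = -2669
q_8 = 3(-2669) + (-806) - 9 = -8822
q_9 = 3(-8822) + (-2669) - 9 = -29144

-29144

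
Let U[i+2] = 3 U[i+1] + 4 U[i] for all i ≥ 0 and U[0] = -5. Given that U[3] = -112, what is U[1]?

Let U[1] = z.
U[2] = -20 + 3z
U[3] = -60 + 13z
So -60 + 13z = -112, giving z = -4.

-4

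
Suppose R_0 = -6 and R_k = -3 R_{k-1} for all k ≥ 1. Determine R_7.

13122

R_1 = -3·(-6) = 18
R_2 = -3·18 = -54
R_3 = -3·(-54) = 162
R_4 = -3·162 = -486
R_5 = -3·(-486) = 1458
R_6 = -3·1458 = -4374
R_7 = -3·(-4374) = 13122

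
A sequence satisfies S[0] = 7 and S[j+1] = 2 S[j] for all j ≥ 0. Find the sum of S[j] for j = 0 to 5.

S[1] = 2(7) = 14
S[2] = 2(14) = 28
S[3] = 2(28) = 56
S[4] = 2(56) = 112
S[5] = 2(112) = 224
Sum = 7 + 14 + 28 + 56 + 112 + 224 = 441

441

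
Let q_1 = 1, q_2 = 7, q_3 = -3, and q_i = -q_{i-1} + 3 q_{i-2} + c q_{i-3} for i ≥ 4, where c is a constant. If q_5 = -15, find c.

3

q_4 = 24 + c
q_5 = -33 + 6c
So -33 + 6c = -15, giving c = 3.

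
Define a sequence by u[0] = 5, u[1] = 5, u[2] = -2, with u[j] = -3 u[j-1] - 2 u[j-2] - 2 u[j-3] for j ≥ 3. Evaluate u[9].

-3024

u[3] = -3*(-2) - 2*5 - 2*5 = -14
u[4] = -3*(-14) - 2*(-2) - 2*5 = 36
u[5] = -3*36 - 2*(-14) - 2*(-2) = -76
u[6] = -3*(-76) - 2*36 - 2*(-14) = 184
u[7] = -3*184 - 2*(-76) - 2*36 = -472
u[8] = -3*(-472) - 2*184 - 2*(-76) = 1200
u[9] = -3*1200 - 2*(-472) - 2*184 = -3024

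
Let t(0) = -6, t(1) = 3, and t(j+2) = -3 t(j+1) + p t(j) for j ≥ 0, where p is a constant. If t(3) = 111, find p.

t(2) = -9 - 6p
t(3) = 27 + 21p
So 27 + 21p = 111, giving p = 4.

4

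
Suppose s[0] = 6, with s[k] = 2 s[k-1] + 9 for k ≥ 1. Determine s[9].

s[1] = 2·6 + 9 = 21
s[2] = 2·21 + 9 = 51
s[3] = 2·51 + 9 = 111
s[4] = 2·111 + 9 = 231
s[5] = 2·231 + 9 = 471
s[6] = 2·471 + 9 = 951
s[7] = 2·951 + 9 = 1911
s[8] = 2·1911 + 9 = 3831
s[9] = 2·3831 + 9 = 7671

7671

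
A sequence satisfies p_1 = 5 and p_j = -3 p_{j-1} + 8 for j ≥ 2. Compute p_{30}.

The fixed point is 8/(1 + 3) = 2, so p_j - 2 = -3(p_{j-1} - 2).
Hence p_j = 3·(-3)^{j-1} + 2.
p_{30} = 3·(-3)^{29} + 2 = 3·-68630377364883 + 2 = -205891132094647.

-205891132094647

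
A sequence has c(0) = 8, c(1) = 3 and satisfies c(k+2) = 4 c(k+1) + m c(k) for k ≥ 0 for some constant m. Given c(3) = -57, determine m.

-3

c(2) = 12 + 8m
c(3) = 48 + 35m
So 48 + 35m = -57, giving m = -3.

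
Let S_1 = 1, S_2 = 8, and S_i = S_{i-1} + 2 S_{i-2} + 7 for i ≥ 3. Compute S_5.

81

S_3 = 8 + 2(1) + 7 = 17
S_4 = 17 + 2(8) + 7 = 40
S_5 = 40 + 2(17) + 7 = 81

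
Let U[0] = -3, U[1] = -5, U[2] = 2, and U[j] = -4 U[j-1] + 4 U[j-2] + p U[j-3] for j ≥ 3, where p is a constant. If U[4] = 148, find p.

U[3] = -28 - 3p
U[4] = 120 + 7p
So 120 + 7p = 148, giving p = 4.

4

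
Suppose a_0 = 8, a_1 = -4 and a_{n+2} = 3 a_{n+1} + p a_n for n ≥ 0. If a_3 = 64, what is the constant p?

a_2 = -12 + 8p
a_3 = -36 + 20p
So -36 + 20p = 64, giving p = 5.

5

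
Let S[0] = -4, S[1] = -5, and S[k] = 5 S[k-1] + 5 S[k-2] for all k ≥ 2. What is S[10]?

-59309375

S[2] = 5·(-5) + 5·(-4) = -45
S[3] = 5·(-45) + 5·(-5) = -250
S[4] = 5·(-250) + 5·(-45) = -1475
S[5] = 5·(-1475) + 5·(-250) = -8625
S[6] = 5·(-8625) + 5·(-1475) = -50500
S[7] = 5·(-50500) + 5·(-8625) = -295625
S[8] = 5·(-295625) + 5·(-50500) = -1730625
S[9] = 5·(-1730625) + 5·(-295625) = -10131250
S[10] = 5·(-10131250) + 5·(-1730625) = -59309375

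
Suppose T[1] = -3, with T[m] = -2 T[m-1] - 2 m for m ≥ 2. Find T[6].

56

T[2] = -2·(-3) - 4 = 2
T[3] = -2·2 - 6 = -10
T[4] = -2·(-10) - 8 = 12
T[5] = -2·12 - 10 = -34
T[6] = -2·(-34) - 12 = 56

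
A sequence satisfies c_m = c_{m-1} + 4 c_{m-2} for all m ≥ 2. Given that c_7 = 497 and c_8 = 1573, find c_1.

-3

Rearranging, c_{m-2} = (c_m - c_{m-1}) / 4.
c_6 = (1573 - 497) / 4 = 1076/4 = 269
c_5 = (497 - 269) / 4 = 228/4 = 57
c_4 = (269 - 57) / 4 = 212/4 = 53
c_3 = (57 - 53) / 4 = 4/4 = 1
c_2 = (53 - 1) / 4 = 52/4 = 13
c_1 = (1 - 13) / 4 = -12/4 = -3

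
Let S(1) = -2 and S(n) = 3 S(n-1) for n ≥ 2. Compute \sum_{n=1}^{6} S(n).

S(2) = 3(-2) = -6
S(3) = 3(-6) = -18
S(4) = 3(-18) = -54
S(5) = 3(-54) = -162
S(6) = 3(-162) = -486
Sum = (-2) + (-6) + (-18) + (-54) + (-162) + (-486) = -728

-728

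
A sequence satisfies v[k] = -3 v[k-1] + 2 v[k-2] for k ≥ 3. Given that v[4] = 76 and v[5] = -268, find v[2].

Rearranging, v[k-2] = (v[k] + 3 v[k-1]) / 2.
v[3] = (-268 + 3·76) / 2 = -40/2 = -20
v[2] = (76 + 3·(-20)) / 2 = 16/2 = 8

8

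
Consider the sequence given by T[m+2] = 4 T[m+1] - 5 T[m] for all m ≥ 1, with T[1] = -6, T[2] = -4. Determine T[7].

1054

T[3] = 4*(-4) - 5*(-6) = 14
T[4] = 4*14 - 5*(-4) = 76
T[5] = 4*76 - 5*14 = 234
T[6] = 4*234 - 5*76 = 556
T[7] = 4*556 - 5*234 = 1054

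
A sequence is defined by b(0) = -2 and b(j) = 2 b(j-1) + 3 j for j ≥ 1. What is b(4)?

46

b(1) = 2(-2) + 3 = -1
b(2) = 2(-1) + 6 = 4
b(3) = 2(4) + 9 = 17
b(4) = 2(17) + 12 = 46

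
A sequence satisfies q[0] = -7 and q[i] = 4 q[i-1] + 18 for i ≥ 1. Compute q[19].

The fixed point is 18/(1 - 4) = -6, so q[i] + 6 = 4(q[i-1] + 6).
Hence q[i] = -1·4^i - 6.
q[19] = -1·4^{19} - 6 = -1·274877906944 - 6 = -274877906950.

-274877906950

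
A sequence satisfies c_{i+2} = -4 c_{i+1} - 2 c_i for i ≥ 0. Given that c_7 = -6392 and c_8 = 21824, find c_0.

Rearranging, c_{i-2} = (c_i + 4 c_{i-1}) / -2.
c_6 = (21824 + 4(-6392)) / -2 = -3744/-2 = 1872
c_5 = (-6392 + 4(1872)) / -2 = 1096/-2 = -548
c_4 = (1872 + 4(-548)) / -2 = -320/-2 = 160
c_3 = (-548 + 4(160)) / -2 = 92/-2 = -46
c_2 = (160 + 4(-46)) / -2 = -24/-2 = 12
c_1 = (-46 + 4(12)) / -2 = 2/-2 = -1
c_0 = (12 + 4(-1)) / -2 = 8/-2 = -4

-4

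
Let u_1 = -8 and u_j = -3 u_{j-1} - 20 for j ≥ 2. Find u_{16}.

The fixed point is -20/(1 + 3) = -5, so u_j + 5 = -3(u_{j-1} + 5).
Hence u_j = -3·(-3)^{j-1} - 5.
u_{16} = -3·(-3)^{15} - 5 = -3·-14348907 - 5 = 43046716.

43046716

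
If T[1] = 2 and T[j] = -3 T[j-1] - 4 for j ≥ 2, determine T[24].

-282429536482

The fixed point is -4/(1 + 3) = -1, so T[j] + 1 = -3(T[j-1] + 1).
Hence T[j] = 3·(-3)^{j-1} - 1.
T[24] = 3·(-3)^{23} - 1 = 3·-94143178827 - 1 = -282429536482.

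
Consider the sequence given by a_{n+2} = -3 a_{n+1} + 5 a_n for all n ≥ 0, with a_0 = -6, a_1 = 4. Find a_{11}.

a_2 = -3·4 + 5·(-6) = -42
a_3 = -3·(-42) + 5·4 = 146
a_4 = -3·146 + 5·(-42) = -648
a_5 = -3·(-648) + 5·146 = 2674
a_6 = -3·2674 + 5·(-648) = -11262
a_7 = -3·(-11262) + 5·2674 = 47156
a_8 = -3·47156 + 5·(-11262) = -197778
a_9 = -3·(-197778) + 5·47156 = 829114
a_{10} = -3·829114 + 5·(-197778) = -3476232
a_{11} = -3·(-3476232) + 5·829114 = 14574266

14574266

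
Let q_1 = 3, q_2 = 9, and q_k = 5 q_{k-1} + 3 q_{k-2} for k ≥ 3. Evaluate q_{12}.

264235662

q_3 = 5·9 + 3·3 = 54
q_4 = 5·54 + 3·9 = 297
q_5 = 5·297 + 3·54 = 1647
q_6 = 5·1647 + 3·297 = 9126
q_7 = 5·9126 + 3·1647 = 50571
q_8 = 5·50571 + 3·9126 = 280233
q_9 = 5·280233 + 3·50571 = 1552878
q_{10} = 5·1552878 + 3·280233 = 8605089
q_{11} = 5·8605089 + 3·1552878 = 47684079
q_{12} = 5·47684079 + 3·8605089 = 264235662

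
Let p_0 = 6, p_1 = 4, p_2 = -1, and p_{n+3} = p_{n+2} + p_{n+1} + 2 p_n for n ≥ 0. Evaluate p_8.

p_3 = (-1) + 4 + 2(6) = 15
p_4 = 15 + (-1) + 2(4) = 22
p_5 = 22 + 15 + 2(-1) = 35
p_6 = 35 + 22 + 2(15) = 87
p_7 = 87 + 35 + 2(22) = 166
p_8 = 166 + 87 + 2(35) = 323

323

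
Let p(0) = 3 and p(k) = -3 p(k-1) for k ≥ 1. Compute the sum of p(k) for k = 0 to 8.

p(1) = -3(3) = -9
p(2) = -3(-9) = 27
p(3) = -3(27) = -81
p(4) = -3(-81) = 243
p(5) = -3(243) = -729
p(6) = -3(-729) = 2187
p(7) = -3(2187) = -6561
p(8) = -3(-6561) = 19683
Sum = 3 + (-9) + 27 + (-81) + 243 + (-729) + 2187 + (-6561) + 19683 = 14763

14763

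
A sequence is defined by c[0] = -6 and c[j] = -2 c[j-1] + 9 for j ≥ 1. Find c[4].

c[1] = -2(-6) + 9 = 21
c[2] = -2(21) + 9 = -33
c[3] = -2(-33) + 9 = 75
c[4] = -2(75) + 9 = -141

-141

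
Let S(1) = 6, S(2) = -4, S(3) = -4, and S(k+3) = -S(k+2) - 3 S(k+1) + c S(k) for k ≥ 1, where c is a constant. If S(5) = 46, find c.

-5

S(4) = 16 + 6c
S(5) = -4 - 10c
So -4 - 10c = 46, giving c = -5.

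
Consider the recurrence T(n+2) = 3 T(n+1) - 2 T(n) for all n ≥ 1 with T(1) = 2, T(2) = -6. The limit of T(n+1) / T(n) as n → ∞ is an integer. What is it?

The characteristic equation is r^2 - 3r + 2 = 0, which factors as (r - 2)(r - 1) = 0.
So the roots are 2 and 1. Since |2| > |1| and the coefficient of 2^n is non-zero, the ratio tends to 2.

2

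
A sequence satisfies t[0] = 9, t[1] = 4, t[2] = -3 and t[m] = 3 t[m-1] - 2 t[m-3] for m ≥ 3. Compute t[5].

t[3] = 3*(-3) - 2*9 = -27
t[4] = 3*(-27) - 2*4 = -89
t[5] = 3*(-89) - 2*(-3) = -261

-261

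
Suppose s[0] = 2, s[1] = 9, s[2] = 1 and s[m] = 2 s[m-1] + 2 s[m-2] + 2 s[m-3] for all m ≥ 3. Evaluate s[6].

556

s[3] = 2(1) + 2(9) + 2(2) = 24
s[4] = 2(24) + 2(1) + 2(9) = 68
s[5] = 2(68) + 2(24) + 2(1) = 186
s[6] = 2(186) + 2(68) + 2(24) = 556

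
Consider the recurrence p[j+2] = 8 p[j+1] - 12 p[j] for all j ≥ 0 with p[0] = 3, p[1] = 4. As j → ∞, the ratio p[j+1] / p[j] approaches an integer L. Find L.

The characteristic equation is r^2 - 8r + 12 = 0, which factors as (r - 6)(r - 2) = 0.
So the roots are 6 and 2. Since |6| > |2| and the coefficient of 6^j is non-zero, the ratio tends to 6.

6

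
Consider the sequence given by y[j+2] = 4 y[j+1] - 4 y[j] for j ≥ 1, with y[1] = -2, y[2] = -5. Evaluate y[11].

-7168

y[3] = 4·(-5) - 4·(-2) = -12
y[4] = 4·(-12) - 4·(-5) = -28
y[5] = 4·(-28) - 4·(-12) = -64
y[6] = 4·(-64) - 4·(-28) = -144
y[7] = 4·(-144) - 4·(-64) = -320
y[8] = 4·(-320) - 4·(-144) = -704
y[9] = 4·(-704) - 4·(-320) = -1536
y[10] = 4·(-1536) - 4·(-704) = -3328
y[11] = 4·(-3328) - 4·(-1536) = -7168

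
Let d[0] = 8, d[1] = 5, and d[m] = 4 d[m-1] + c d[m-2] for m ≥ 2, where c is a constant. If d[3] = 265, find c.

5

d[2] = 20 + 8c
d[3] = 80 + 37c
So 80 + 37c = 265, giving c = 5.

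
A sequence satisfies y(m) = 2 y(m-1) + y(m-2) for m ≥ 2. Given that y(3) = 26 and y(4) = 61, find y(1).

Rearranging, y(m-2) = y(m) - 2 y(m-1).
y(2) = 61 - 2(26) = 9
y(1) = 26 - 2(9) = 8

8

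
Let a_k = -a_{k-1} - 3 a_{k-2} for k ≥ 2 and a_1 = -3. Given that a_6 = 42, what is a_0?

Let a_0 = z.
a_2 = 3 - 3z
a_3 = 6 + 3z
a_4 = -15 + 6z
a_5 = -3 - 15z
a_6 = 48 - 3z
So 48 - 3z = 42, giving z = 2.

2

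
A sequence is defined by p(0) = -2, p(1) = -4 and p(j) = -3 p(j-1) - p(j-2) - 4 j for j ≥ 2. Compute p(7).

p(2) = -3(-4) - (-2) - 8 = 6
p(3) = -3(6) - (-4) - 12 = -26
p(4) = -3(-26) - 6 - 16 = 56
p(5) = -3(56) - (-26) - 20 = -162
p(6) = -3(-162) - 56 - 24 = 406
p(7) = -3(406) - (-162) - 28 = -1084

-1084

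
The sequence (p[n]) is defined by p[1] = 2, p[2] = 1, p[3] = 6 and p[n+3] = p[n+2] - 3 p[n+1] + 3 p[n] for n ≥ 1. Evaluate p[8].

p[4] = 6 - 3·1 + 3·2 = 9
p[5] = 9 - 3·6 + 3·1 = -6
p[6] = (-6) - 3·9 + 3·6 = -15
p[7] = (-15) - 3·(-6) + 3·9 = 30
p[8] = 30 - 3·(-15) + 3·(-6) = 57

57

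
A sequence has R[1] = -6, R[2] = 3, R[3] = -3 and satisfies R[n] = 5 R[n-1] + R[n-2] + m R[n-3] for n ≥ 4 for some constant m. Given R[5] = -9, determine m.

R[4] = -12 - 6m
R[5] = -63 - 27m
So -63 - 27m = -9, giving m = -2.

-2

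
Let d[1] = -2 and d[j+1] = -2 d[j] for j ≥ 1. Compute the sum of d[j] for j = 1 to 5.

-22

d[2] = -2(-2) = 4
d[3] = -2(4) = -8
d[4] = -2(-8) = 16
d[5] = -2(16) = -32
Sum = (-2) + 4 + (-8) + 16 + (-32) = -22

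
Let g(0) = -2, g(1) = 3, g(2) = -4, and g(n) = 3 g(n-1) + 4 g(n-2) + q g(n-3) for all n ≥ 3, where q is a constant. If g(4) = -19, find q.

g(3) = -2q
g(4) = -16 - 3q
So -16 - 3q = -19, giving q = 1.

1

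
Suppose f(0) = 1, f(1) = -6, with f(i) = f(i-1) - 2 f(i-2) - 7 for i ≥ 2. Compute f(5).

26

f(2) = (-6) - 2·1 - 7 = -15
f(3) = (-15) - 2·(-6) - 7 = -10
f(4) = (-10) - 2·(-15) - 7 = 13
f(5) = 13 - 2·(-10) - 7 = 26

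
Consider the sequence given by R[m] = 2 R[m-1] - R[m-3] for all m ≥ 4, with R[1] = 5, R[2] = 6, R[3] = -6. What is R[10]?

-609

R[4] = 2(-6) - 5 = -17
R[5] = 2(-17) - 6 = -40
R[6] = 2(-40) - (-6) = -74
R[7] = 2(-74) - (-17) = -131
R[8] = 2(-131) - (-40) = -222
R[9] = 2(-222) - (-74) = -370
R[10] = 2(-370) - (-131) = -609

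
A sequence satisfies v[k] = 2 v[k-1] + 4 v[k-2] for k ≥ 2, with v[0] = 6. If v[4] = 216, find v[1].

Let v[1] = y.
v[2] = 24 + 2y
v[3] = 48 + 8y
v[4] = 192 + 24y
So 192 + 24y = 216, giving y = 1.

1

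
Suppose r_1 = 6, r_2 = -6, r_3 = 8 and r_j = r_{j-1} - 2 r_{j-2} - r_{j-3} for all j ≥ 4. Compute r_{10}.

188

r_4 = 8 - 2*(-6) - 6 = 14
r_5 = 14 - 2*8 - (-6) = 4
r_6 = 4 - 2*14 - 8 = -32
r_7 = (-32) - 2*4 - 14 = -54
r_8 = (-54) - 2*(-32) - 4 = 6
r_9 = 6 - 2*(-54) - (-32) = 146
r_{10} = 146 - 2*6 - (-54) = 188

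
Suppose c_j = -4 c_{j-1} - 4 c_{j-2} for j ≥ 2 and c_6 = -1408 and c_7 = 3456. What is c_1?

Rearranging, c_{j-2} = (c_j + 4 c_{j-1}) / -4.
c_5 = (3456 + 4*(-1408)) / -4 = -2176/-4 = 544
c_4 = (-1408 + 4*544) / -4 = 768/-4 = -192
c_3 = (544 + 4*(-192)) / -4 = -224/-4 = 56
c_2 = (-192 + 4*56) / -4 = 32/-4 = -8
c_1 = (56 + 4*(-8)) / -4 = 24/-4 = -6

-6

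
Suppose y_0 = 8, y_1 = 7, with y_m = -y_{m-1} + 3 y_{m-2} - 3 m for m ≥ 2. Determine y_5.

-32

y_2 = -7 + 3(8) - 6 = 11
y_3 = -11 + 3(7) - 9 = 1
y_4 = -1 + 3(11) - 12 = 20
y_5 = -20 + 3(1) - 15 = -32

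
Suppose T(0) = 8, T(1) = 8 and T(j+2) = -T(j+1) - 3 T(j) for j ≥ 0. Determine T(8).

-32

T(2) = -8 - 3*8 = -32
T(3) = -(-32) - 3*8 = 8
T(4) = -8 - 3*(-32) = 88
T(5) = -88 - 3*8 = -112
T(6) = -(-112) - 3*88 = -152
T(7) = -(-152) - 3*(-112) = 488
T(8) = -488 - 3*(-152) = -32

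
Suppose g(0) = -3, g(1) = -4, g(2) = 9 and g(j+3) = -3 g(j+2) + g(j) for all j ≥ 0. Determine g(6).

g(3) = -3*9 + (-3) = -30
g(4) = -3*(-30) + (-4) = 86
g(5) = -3*86 + 9 = -249
g(6) = -3*(-249) + (-30) = 717

717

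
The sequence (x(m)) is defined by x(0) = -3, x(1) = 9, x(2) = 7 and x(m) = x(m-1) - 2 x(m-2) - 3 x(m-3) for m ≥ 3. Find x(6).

x(3) = 7 - 2·9 - 3·(-3) = -2
x(4) = (-2) - 2·7 - 3·9 = -43
x(5) = (-43) - 2·(-2) - 3·7 = -60
x(6) = (-60) - 2·(-43) - 3·(-2) = 32

32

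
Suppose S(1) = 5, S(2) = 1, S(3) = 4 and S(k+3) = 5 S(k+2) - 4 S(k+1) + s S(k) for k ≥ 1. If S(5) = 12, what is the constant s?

S(4) = 16 + 5s
S(5) = 64 + 26s
So 64 + 26s = 12, giving s = -2.

-2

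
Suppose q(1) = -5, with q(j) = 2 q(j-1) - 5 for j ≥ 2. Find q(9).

q(2) = 2(-5) - 5 = -15
q(3) = 2(-15) - 5 = -35
q(4) = 2(-35) - 5 = -75
q(5) = 2(-75) - 5 = -155
q(6) = 2(-155) - 5 = -315
q(7) = 2(-315) - 5 = -635
q(8) = 2(-635) - 5 = -1275
q(9) = 2(-1275) - 5 = -2555

-2555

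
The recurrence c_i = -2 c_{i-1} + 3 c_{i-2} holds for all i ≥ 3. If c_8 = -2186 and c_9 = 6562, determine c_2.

Rearranging, c_{i-2} = (c_i + 2 c_{i-1}) / 3.
c_7 = (6562 + 2(-2186)) / 3 = 2190/3 = 730
c_6 = (-2186 + 2(730)) / 3 = -726/3 = -242
c_5 = (730 + 2(-242)) / 3 = 246/3 = 82
c_4 = (-242 + 2(82)) / 3 = -78/3 = -26
c_3 = (82 + 2(-26)) / 3 = 30/3 = 10
c_2 = (-26 + 2(10)) / 3 = -6/3 = -2

-2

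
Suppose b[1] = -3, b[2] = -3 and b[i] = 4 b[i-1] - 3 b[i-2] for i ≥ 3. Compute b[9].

b[3] = 4·(-3) - 3·(-3) = -3
b[4] = 4·(-3) - 3·(-3) = -3
b[5] = 4·(-3) - 3·(-3) = -3
b[6] = 4·(-3) - 3·(-3) = -3
b[7] = 4·(-3) - 3·(-3) = -3
b[8] = 4·(-3) - 3·(-3) = -3
b[9] = 4·(-3) - 3·(-3) = -3

-3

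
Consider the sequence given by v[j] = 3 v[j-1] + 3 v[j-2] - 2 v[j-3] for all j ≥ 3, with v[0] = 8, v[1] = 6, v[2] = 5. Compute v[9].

v[3] = 3(5) + 3(6) - 2(8) = 17
v[4] = 3(17) + 3(5) - 2(6) = 54
v[5] = 3(54) + 3(17) - 2(5) = 203
v[6] = 3(203) + 3(54) - 2(17) = 737
v[7] = 3(737) + 3(203) - 2(54) = 2712
v[8] = 3(2712) + 3(737) - 2(203) = 9941
v[9] = 3(9941) + 3(2712) - 2(737) = 36485

36485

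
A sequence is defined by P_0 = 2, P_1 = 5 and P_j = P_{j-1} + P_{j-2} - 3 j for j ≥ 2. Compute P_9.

-349

P_2 = 5 + 2 - 6 = 1
P_3 = 1 + 5 - 9 = -3
P_4 = (-3) + 1 - 12 = -14
P_5 = (-14) + (-3) - 15 = -32
P_6 = (-32) + (-14) - 18 = -64
P_7 = (-64) + (-32) - 21 = -117
P_8 = (-117) + (-64) - 24 = -205
P_9 = (-205) + (-117) - 27 = -349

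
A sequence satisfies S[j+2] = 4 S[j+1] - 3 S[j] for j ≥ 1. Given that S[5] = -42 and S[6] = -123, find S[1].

-2

Rearranging, S[j-2] = (S[j] - 4 S[j-1]) / -3.
S[4] = (-123 - 4·(-42)) / -3 = 45/-3 = -15
S[3] = (-42 - 4·(-15)) / -3 = 18/-3 = -6
S[2] = (-15 - 4·(-6)) / -3 = 9/-3 = -3
S[1] = (-6 - 4·(-3)) / -3 = 6/-3 = -2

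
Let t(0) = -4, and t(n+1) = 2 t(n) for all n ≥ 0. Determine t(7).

t(1) = 2*(-4) = -8
t(2) = 2*(-8) = -16
t(3) = 2*(-16) = -32
t(4) = 2*(-32) = -64
t(5) = 2*(-64) = -128
t(6) = 2*(-128) = -256
t(7) = 2*(-256) = -512

-512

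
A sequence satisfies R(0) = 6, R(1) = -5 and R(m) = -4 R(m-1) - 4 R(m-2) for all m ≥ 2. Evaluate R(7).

R(2) = -4(-5) - 4(6) = -4
R(3) = -4(-4) - 4(-5) = 36
R(4) = -4(36) - 4(-4) = -128
R(5) = -4(-128) - 4(36) = 368
R(6) = -4(368) - 4(-128) = -960
R(7) = -4(-960) - 4(368) = 2368

2368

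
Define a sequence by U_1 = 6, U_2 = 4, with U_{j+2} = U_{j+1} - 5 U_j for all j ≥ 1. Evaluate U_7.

-106

U_3 = 4 - 5*6 = -26
U_4 = (-26) - 5*4 = -46
U_5 = (-46) - 5*(-26) = 84
U_6 = 84 - 5*(-46) = 314
U_7 = 314 - 5*84 = -106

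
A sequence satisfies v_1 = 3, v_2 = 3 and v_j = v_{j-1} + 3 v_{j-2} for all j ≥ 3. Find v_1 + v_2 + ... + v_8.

v_3 = 3 + 3·3 = 12
v_4 = 12 + 3·3 = 21
v_5 = 21 + 3·12 = 57
v_6 = 57 + 3·21 = 120
v_7 = 120 + 3·57 = 291
v_8 = 291 + 3·120 = 651
Sum = 3 + 3 + 12 + 21 + 57 + 120 + 291 + 651 = 1158

1158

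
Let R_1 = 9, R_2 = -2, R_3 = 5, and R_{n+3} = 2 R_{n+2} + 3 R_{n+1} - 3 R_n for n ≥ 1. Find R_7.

R_4 = 2(5) + 3(-2) - 3(9) = -23
R_5 = 2(-23) + 3(5) - 3(-2) = -25
R_6 = 2(-25) + 3(-23) - 3(5) = -134
R_7 = 2(-134) + 3(-25) - 3(-23) = -274

-274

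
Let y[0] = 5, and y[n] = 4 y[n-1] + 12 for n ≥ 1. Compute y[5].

9212

y[1] = 4*5 + 12 = 32
y[2] = 4*32 + 12 = 140
y[3] = 4*140 + 12 = 572
y[4] = 4*572 + 12 = 2300
y[5] = 4*2300 + 12 = 9212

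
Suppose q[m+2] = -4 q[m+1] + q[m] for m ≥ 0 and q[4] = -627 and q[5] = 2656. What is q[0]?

Rearranging, q[m-2] = q[m] + 4 q[m-1].
q[3] = 2656 + 4·(-627) = 148
q[2] = -627 + 4·148 = -35
q[1] = 148 + 4·(-35) = 8
q[0] = -35 + 4·8 = -3

-3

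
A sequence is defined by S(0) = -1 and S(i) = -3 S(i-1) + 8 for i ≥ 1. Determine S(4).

-241

S(1) = -3·(-1) + 8 = 11
S(2) = -3·11 + 8 = -25
S(3) = -3·(-25) + 8 = 83
S(4) = -3·83 + 8 = -241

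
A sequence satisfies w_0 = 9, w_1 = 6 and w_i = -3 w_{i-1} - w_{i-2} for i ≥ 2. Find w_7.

w_2 = -3(6) - 9 = -27
w_3 = -3(-27) - 6 = 75
w_4 = -3(75) - (-27) = -198
w_5 = -3(-198) - 75 = 519
w_6 = -3(519) - (-198) = -1359
w_7 = -3(-1359) - 519 = 3558

3558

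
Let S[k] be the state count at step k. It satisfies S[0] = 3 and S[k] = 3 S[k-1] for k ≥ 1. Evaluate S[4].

243

S[1] = 3*3 = 9
S[2] = 3*9 = 27
S[3] = 3*27 = 81
S[4] = 3*81 = 243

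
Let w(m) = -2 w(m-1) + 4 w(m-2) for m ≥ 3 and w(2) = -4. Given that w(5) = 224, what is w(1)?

Let w(1) = y.
w(3) = 8 + 4y
w(4) = -32 - 8y
w(5) = 96 + 32y
So 96 + 32y = 224, giving y = 4.

4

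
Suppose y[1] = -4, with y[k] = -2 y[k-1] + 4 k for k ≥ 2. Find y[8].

y[2] = -2(-4) + 8 = 16
y[3] = -2(16) + 12 = -20
y[4] = -2(-20) + 16 = 56
y[5] = -2(56) + 20 = -92
y[6] = -2(-92) + 24 = 208
y[7] = -2(208) + 28 = -388
y[8] = -2(-388) + 32 = 808

808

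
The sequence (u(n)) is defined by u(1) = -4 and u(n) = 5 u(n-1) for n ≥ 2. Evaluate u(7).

-62500

u(2) = 5·(-4) = -20
u(3) = 5·(-20) = -100
u(4) = 5·(-100) = -500
u(5) = 5·(-500) = -2500
u(6) = 5·(-2500) = -12500
u(7) = 5·(-12500) = -62500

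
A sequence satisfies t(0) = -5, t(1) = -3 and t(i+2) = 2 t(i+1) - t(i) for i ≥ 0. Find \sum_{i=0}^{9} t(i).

t(2) = 2*(-3) - (-5) = -1
t(3) = 2*(-1) - (-3) = 1
t(4) = 2*1 - (-1) = 3
t(5) = 2*3 - 1 = 5
t(6) = 2*5 - 3 = 7
t(7) = 2*7 - 5 = 9
t(8) = 2*9 - 7 = 11
t(9) = 2*11 - 9 = 13
Sum = (-5) + (-3) + (-1) + 1 + 3 + 5 + 7 + 9 + 11 + 13 = 40

40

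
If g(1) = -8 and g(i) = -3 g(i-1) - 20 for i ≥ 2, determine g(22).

31381059604

The fixed point is -20/(1 + 3) = -5, so g(i) + 5 = -3(g(i-1) + 5).
Hence g(i) = -3·(-3)^{i-1} - 5.
g(22) = -3·(-3)^{21} - 5 = -3·-10460353203 - 5 = 31381059604.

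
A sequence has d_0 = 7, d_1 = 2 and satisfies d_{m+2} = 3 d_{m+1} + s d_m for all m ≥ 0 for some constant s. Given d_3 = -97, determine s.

-5

d_2 = 6 + 7s
d_3 = 18 + 23s
So 18 + 23s = -97, giving s = -5.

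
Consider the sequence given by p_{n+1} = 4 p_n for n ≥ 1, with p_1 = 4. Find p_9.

262144

p_2 = 4·4 = 16
p_3 = 4·16 = 64
p_4 = 4·64 = 256
p_5 = 4·256 = 1024
p_6 = 4·1024 = 4096
p_7 = 4·4096 = 16384
p_8 = 4·16384 = 65536
p_9 = 4·65536 = 262144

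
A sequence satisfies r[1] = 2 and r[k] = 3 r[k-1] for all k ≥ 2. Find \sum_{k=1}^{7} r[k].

r[2] = 3(2) = 6
r[3] = 3(6) = 18
r[4] = 3(18) = 54
r[5] = 3(54) = 162
r[6] = 3(162) = 486
r[7] = 3(486) = 1458
Sum = 2 + 6 + 18 + 54 + 162 + 486 + 1458 = 2186

2186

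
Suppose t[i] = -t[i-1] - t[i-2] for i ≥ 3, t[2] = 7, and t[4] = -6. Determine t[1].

-6

Let t[1] = z.
t[3] = -7 - z
t[4] = z
So z = -6, giving z = -6.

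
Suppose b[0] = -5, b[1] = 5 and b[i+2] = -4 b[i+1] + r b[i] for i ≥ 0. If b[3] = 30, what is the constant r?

-2

b[2] = -20 - 5r
b[3] = 80 + 25r
So 80 + 25r = 30, giving r = -2.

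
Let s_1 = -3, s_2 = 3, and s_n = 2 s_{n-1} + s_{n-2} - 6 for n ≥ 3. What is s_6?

-69

s_3 = 2(3) + (-3) - 6 = -3
s_4 = 2(-3) + 3 - 6 = -9
s_5 = 2(-9) + (-3) - 6 = -27
s_6 = 2(-27) + (-9) - 6 = -69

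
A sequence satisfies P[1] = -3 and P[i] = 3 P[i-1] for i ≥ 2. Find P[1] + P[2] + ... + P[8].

-9840

P[2] = 3·(-3) = -9
P[3] = 3·(-9) = -27
P[4] = 3·(-27) = -81
P[5] = 3·(-81) = -243
P[6] = 3·(-243) = -729
P[7] = 3·(-729) = -2187
P[8] = 3·(-2187) = -6561
Sum = (-3) + (-9) + (-27) + (-81) + (-243) + (-729) + (-2187) + (-6561) = -9840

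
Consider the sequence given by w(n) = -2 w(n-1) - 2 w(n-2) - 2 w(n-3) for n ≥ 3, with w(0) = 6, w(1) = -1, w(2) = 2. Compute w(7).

w(3) = -2·2 - 2·(-1) - 2·6 = -14
w(4) = -2·(-14) - 2·2 - 2·(-1) = 26
w(5) = -2·26 - 2·(-14) - 2·2 = -28
w(6) = -2·(-28) - 2·26 - 2·(-14) = 32
w(7) = -2·32 - 2·(-28) - 2·26 = -60

-60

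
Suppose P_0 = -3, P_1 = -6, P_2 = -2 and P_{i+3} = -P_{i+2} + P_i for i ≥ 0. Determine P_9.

P_3 = -(-2) + (-3) = -1
P_4 = -(-1) + (-6) = -5
P_5 = -(-5) + (-2) = 3
P_6 = -3 + (-1) = -4
P_7 = -(-4) + (-5) = -1
P_8 = -(-1) + 3 = 4
P_9 = -4 + (-4) = -8

-8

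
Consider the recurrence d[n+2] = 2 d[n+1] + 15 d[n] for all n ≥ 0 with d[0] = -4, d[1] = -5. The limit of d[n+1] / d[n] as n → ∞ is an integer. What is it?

5

The characteristic equation is r^2 - 2r - 15 = 0, which factors as (r - 5)(r + 3) = 0.
So the roots are 5 and -3. Since |5| > |-3| and the coefficient of 5^n is non-zero, the ratio tends to 5.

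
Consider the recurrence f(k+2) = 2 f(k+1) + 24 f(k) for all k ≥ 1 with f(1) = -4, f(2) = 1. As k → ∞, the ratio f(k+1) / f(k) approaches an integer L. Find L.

The characteristic equation is r^2 - 2r - 24 = 0, which factors as (r - 6)(r + 4) = 0.
So the roots are 6 and -4. Since |6| > |-4| and the coefficient of 6^k is non-zero, the ratio tends to 6.

6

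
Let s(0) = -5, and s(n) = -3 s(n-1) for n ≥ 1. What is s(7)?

10935

s(1) = -3·(-5) = 15
s(2) = -3·15 = -45
s(3) = -3·(-45) = 135
s(4) = -3·135 = -405
s(5) = -3·(-405) = 1215
s(6) = -3·1215 = -3645
s(7) = -3·(-3645) = 10935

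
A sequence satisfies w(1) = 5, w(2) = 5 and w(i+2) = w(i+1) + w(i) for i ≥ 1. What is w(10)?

275

w(3) = 5 + 5 = 10
w(4) = 10 + 5 = 15
w(5) = 15 + 10 = 25
w(6) = 25 + 15 = 40
w(7) = 40 + 25 = 65
w(8) = 65 + 40 = 105
w(9) = 105 + 65 = 170
w(10) = 170 + 105 = 275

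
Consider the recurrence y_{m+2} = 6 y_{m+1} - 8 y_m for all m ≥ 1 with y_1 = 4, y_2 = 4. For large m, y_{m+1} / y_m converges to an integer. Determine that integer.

The characteristic equation is r^2 - 6r + 8 = 0, which factors as (r - 4)(r - 2) = 0.
So the roots are 4 and 2. Since |4| > |2| and the coefficient of 4^m is non-zero, the ratio tends to 4.

4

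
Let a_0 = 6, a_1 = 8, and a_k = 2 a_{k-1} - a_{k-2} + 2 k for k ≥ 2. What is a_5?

a_2 = 2(8) - 6 + 4 = 14
a_3 = 2(14) - 8 + 6 = 26
a_4 = 2(26) - 14 + 8 = 46
a_5 = 2(46) - 26 + 10 = 76

76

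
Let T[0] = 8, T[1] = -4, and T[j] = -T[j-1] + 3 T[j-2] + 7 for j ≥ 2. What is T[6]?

728

T[2] = -(-4) + 3·8 + 7 = 35
T[3] = -35 + 3·(-4) + 7 = -40
T[4] = -(-40) + 3·35 + 7 = 152
T[5] = -152 + 3·(-40) + 7 = -265
T[6] = -(-265) + 3·152 + 7 = 728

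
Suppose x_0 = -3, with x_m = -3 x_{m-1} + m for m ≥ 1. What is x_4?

x_1 = -3(-3) + 1 = 10
x_2 = -3(10) + 2 = -28
x_3 = -3(-28) + 3 = 87
x_4 = -3(87) + 4 = -257

-257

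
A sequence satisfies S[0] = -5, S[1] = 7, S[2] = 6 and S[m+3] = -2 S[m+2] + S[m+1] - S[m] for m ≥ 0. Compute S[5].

S[3] = -2*6 + 7 - (-5) = 0
S[4] = -2*0 + 6 - 7 = -1
S[5] = -2*(-1) + 0 - 6 = -4

-4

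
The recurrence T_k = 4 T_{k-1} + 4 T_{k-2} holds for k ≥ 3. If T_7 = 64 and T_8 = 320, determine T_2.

Rearranging, T_{k-2} = (T_k - 4 T_{k-1}) / 4.
T_6 = (320 - 4·64) / 4 = 64/4 = 16
T_5 = (64 - 4·16) / 4 = 0/4 = 0
T_4 = (16 - 4·0) / 4 = 16/4 = 4
T_3 = (0 - 4·4) / 4 = -16/4 = -4
T_2 = (4 - 4·(-4)) / 4 = 20/4 = 5

5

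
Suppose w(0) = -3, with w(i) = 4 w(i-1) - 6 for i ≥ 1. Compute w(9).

w(1) = 4*(-3) - 6 = -18
w(2) = 4*(-18) - 6 = -78
w(3) = 4*(-78) - 6 = -318
w(4) = 4*(-318) - 6 = -1278
w(5) = 4*(-1278) - 6 = -5118
w(6) = 4*(-5118) - 6 = -20478
w(7) = 4*(-20478) - 6 = -81918
w(8) = 4*(-81918) - 6 = -327678
w(9) = 4*(-327678) - 6 = -1310718

-1310718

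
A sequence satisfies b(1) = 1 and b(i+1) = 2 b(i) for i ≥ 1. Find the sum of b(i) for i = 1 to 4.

b(2) = 2*1 = 2
b(3) = 2*2 = 4
b(4) = 2*4 = 8
Sum = 1 + 2 + 4 + 8 = 15

15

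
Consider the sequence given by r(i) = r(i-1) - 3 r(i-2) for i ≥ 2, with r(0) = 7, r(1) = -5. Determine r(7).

r(2) = (-5) - 3·7 = -26
r(3) = (-26) - 3·(-5) = -11
r(4) = (-11) - 3·(-26) = 67
r(5) = 67 - 3·(-11) = 100
r(6) = 100 - 3·67 = -101
r(7) = (-101) - 3·100 = -401

-401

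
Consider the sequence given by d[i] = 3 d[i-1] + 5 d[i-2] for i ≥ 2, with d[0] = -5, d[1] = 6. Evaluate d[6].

23

d[2] = 3(6) + 5(-5) = -7
d[3] = 3(-7) + 5(6) = 9
d[4] = 3(9) + 5(-7) = -8
d[5] = 3(-8) + 5(9) = 21
d[6] = 3(21) + 5(-8) = 23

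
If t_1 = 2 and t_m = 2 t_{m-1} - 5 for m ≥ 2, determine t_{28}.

-402653179

The fixed point is -5/(1 - 2) = 5, so t_m - 5 = 2(t_{m-1} - 5).
Hence t_m = -3·2^{m-1} + 5.
t_{28} = -3·2^{27} + 5 = -3·134217728 + 5 = -402653179.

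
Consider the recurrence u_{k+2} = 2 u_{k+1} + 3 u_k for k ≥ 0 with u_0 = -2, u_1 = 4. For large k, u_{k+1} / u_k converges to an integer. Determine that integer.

The characteristic equation is r^2 - 2r - 3 = 0, which factors as (r - 3)(r + 1) = 0.
So the roots are 3 and -1. Since |3| > |-1| and the coefficient of 3^k is non-zero, the ratio tends to 3.

3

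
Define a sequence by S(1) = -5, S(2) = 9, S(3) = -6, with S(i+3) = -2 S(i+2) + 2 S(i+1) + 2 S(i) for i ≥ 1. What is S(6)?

S(4) = -2*(-6) + 2*9 + 2*(-5) = 20
S(5) = -2*20 + 2*(-6) + 2*9 = -34
S(6) = -2*(-34) + 2*20 + 2*(-6) = 96

96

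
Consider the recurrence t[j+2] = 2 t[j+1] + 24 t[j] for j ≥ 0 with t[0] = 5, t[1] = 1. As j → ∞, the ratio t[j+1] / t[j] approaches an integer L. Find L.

6

The characteristic equation is r^2 - 2r - 24 = 0, which factors as (r - 6)(r + 4) = 0.
So the roots are 6 and -4. Since |6| > |-4| and the coefficient of 6^j is non-zero, the ratio tends to 6.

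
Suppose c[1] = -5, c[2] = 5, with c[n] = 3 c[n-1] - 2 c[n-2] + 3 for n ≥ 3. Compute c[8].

c[3] = 3·5 - 2·(-5) + 3 = 28
c[4] = 3·28 - 2·5 + 3 = 77
c[5] = 3·77 - 2·28 + 3 = 178
c[6] = 3·178 - 2·77 + 3 = 383
c[7] = 3·383 - 2·178 + 3 = 796
c[8] = 3·796 - 2·383 + 3 = 1625

1625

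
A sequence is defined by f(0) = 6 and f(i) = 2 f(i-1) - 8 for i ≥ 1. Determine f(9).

-1016

f(1) = 2·6 - 8 = 4
f(2) = 2·4 - 8 = 0
f(3) = 2·0 - 8 = -8
f(4) = 2·(-8) - 8 = -24
f(5) = 2·(-24) - 8 = -56
f(6) = 2·(-56) - 8 = -120
f(7) = 2·(-120) - 8 = -248
f(8) = 2·(-248) - 8 = -504
f(9) = 2·(-504) - 8 = -1016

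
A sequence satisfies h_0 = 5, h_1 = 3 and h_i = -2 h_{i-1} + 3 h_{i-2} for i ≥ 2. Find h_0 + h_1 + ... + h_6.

h_2 = -2*3 + 3*5 = 9
h_3 = -2*9 + 3*3 = -9
h_4 = -2*(-9) + 3*9 = 45
h_5 = -2*45 + 3*(-9) = -117
h_6 = -2*(-117) + 3*45 = 369
Sum = 5 + 3 + 9 + (-9) + 45 + (-117) + 369 = 305

305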